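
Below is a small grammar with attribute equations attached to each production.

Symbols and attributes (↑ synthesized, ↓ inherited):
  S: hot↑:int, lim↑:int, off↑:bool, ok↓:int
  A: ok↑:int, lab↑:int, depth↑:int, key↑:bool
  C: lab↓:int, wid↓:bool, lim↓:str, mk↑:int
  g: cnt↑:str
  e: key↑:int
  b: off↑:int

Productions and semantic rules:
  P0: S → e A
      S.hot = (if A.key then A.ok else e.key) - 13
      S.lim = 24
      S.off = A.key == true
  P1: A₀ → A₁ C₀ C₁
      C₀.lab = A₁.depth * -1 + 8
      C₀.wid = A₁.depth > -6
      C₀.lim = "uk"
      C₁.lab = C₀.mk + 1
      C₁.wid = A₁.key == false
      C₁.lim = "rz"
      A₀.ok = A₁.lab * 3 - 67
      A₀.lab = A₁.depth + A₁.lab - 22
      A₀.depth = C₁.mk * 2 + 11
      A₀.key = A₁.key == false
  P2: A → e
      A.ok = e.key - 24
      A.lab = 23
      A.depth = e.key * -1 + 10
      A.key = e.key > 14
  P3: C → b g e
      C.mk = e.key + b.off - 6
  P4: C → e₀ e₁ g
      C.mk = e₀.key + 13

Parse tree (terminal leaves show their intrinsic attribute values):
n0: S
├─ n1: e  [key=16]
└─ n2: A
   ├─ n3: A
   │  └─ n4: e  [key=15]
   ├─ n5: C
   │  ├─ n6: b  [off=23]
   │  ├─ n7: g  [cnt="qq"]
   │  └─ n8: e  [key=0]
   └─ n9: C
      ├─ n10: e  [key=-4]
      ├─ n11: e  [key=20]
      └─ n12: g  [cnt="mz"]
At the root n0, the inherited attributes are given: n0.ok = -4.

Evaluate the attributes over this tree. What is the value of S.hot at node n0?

1. n0.ok = -4  [given at root]
2. n1.key = 16  [terminal]
3. n4.key = 15  [terminal]
4. n3.ok = -9  [e.key - 24]
5. n3.lab = 23  [23]
6. n3.depth = -5  [e.key * -1 + 10]
7. n3.key = true  [e.key > 14]
8. n5.lab = 13  [A₁.depth * -1 + 8]
9. n5.wid = true  [A₁.depth > -6]
10. n5.lim = "uk"  ["uk"]
11. n6.off = 23  [terminal]
12. n7.cnt = "qq"  [terminal]
13. n8.key = 0  [terminal]
14. n5.mk = 17  [e.key + b.off - 6]
15. n9.lab = 18  [C₀.mk + 1]
16. n9.wid = false  [A₁.key == false]
17. n9.lim = "rz"  ["rz"]
18. n10.key = -4  [terminal]
19. n11.key = 20  [terminal]
20. n12.cnt = "mz"  [terminal]
21. n9.mk = 9  [e₀.key + 13]
22. n2.ok = 2  [A₁.lab * 3 - 67]
23. n2.lab = -4  [A₁.depth + A₁.lab - 22]
24. n2.depth = 29  [C₁.mk * 2 + 11]
25. n2.key = false  [A₁.key == false]
26. n0.hot = 3  [(if A.key then A.ok else e.key) - 13]
27. n0.lim = 24  [24]
28. n0.off = false  [A.key == true]

3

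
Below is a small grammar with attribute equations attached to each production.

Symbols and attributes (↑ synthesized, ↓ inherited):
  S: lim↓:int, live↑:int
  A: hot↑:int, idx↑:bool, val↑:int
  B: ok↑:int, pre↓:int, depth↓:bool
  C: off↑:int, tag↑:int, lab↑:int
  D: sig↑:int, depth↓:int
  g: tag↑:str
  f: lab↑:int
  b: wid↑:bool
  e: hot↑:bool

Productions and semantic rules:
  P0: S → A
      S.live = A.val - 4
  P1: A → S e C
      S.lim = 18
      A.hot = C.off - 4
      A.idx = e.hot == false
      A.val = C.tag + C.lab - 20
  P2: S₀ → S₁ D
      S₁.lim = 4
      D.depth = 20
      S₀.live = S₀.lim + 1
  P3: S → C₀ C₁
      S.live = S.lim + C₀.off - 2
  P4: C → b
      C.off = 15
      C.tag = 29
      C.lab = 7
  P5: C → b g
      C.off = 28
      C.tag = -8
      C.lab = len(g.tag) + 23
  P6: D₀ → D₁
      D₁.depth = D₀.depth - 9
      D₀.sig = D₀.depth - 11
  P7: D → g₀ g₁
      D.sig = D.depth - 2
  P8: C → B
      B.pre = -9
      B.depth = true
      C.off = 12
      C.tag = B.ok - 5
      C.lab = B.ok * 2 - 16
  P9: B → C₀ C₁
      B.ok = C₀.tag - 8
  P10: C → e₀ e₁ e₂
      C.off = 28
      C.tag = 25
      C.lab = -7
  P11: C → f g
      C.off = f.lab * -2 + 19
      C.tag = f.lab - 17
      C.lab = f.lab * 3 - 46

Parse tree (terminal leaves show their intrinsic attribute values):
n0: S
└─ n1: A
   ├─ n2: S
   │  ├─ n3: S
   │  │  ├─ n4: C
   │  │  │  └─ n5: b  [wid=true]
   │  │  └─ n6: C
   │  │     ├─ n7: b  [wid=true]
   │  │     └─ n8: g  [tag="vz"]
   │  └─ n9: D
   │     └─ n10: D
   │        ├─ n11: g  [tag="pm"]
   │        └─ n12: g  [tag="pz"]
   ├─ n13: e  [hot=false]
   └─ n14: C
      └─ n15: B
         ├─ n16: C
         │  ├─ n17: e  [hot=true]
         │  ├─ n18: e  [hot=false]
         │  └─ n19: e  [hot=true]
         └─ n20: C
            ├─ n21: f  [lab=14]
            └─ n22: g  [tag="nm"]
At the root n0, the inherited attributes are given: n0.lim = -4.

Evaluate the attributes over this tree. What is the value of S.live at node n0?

1. n0.lim = -4  [given at root]
2. n2.lim = 18  [18]
3. n3.lim = 4  [4]
4. n5.wid = true  [terminal]
5. n4.off = 15  [15]
6. n4.tag = 29  [29]
7. n4.lab = 7  [7]
8. n7.wid = true  [terminal]
9. n8.tag = "vz"  [terminal]
10. n6.off = 28  [28]
11. n6.tag = -8  [-8]
12. n6.lab = 25  [len(g.tag) + 23]
13. n3.live = 17  [S.lim + C₀.off - 2]
14. n9.depth = 20  [20]
15. n10.depth = 11  [D₀.depth - 9]
16. n11.tag = "pm"  [terminal]
17. n12.tag = "pz"  [terminal]
18. n10.sig = 9  [D.depth - 2]
19. n9.sig = 9  [D₀.depth - 11]
20. n2.live = 19  [S₀.lim + 1]
21. n13.hot = false  [terminal]
22. n15.pre = -9  [-9]
23. n15.depth = true  [true]
24. n17.hot = true  [terminal]
25. n18.hot = false  [terminal]
26. n19.hot = true  [terminal]
27. n16.off = 28  [28]
28. n16.tag = 25  [25]
29. n16.lab = -7  [-7]
30. n21.lab = 14  [terminal]
31. n22.tag = "nm"  [terminal]
32. n20.off = -9  [f.lab * -2 + 19]
33. n20.tag = -3  [f.lab - 17]
34. n20.lab = -4  [f.lab * 3 - 46]
35. n15.ok = 17  [C₀.tag - 8]
36. n14.off = 12  [12]
37. n14.tag = 12  [B.ok - 5]
38. n14.lab = 18  [B.ok * 2 - 16]
39. n1.hot = 8  [C.off - 4]
40. n1.idx = true  [e.hot == false]
41. n1.val = 10  [C.tag + C.lab - 20]
42. n0.live = 6  [A.val - 4]

6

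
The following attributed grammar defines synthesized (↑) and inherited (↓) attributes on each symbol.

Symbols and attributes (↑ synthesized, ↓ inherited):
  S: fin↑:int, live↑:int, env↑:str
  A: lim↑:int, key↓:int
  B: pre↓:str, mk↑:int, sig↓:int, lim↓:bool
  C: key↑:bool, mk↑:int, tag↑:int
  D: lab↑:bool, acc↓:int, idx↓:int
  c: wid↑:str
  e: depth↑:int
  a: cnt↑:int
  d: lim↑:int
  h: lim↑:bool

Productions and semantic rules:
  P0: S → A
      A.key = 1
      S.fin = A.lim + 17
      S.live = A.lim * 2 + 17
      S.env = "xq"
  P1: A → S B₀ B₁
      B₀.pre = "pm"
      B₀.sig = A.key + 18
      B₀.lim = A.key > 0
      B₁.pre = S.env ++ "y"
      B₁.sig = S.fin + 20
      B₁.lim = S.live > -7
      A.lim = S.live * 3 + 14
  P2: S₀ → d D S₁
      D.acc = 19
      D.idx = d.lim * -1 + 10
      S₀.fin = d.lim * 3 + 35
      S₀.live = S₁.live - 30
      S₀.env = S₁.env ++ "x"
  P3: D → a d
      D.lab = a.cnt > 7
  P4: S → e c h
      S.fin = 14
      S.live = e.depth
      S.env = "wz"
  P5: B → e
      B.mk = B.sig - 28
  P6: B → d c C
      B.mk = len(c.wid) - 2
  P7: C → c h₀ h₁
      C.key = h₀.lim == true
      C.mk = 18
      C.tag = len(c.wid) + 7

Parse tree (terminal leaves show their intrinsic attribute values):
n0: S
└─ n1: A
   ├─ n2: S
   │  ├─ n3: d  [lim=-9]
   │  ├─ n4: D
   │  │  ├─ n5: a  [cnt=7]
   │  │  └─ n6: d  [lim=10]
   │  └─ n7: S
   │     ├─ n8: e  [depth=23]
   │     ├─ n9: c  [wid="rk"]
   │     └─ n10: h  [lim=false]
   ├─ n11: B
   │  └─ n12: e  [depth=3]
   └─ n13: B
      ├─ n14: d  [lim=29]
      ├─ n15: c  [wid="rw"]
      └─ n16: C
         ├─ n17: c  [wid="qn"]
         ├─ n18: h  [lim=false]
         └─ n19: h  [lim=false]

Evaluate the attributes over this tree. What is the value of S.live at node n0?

3

1. n1.key = 1  [1]
2. n3.lim = -9  [terminal]
3. n4.acc = 19  [19]
4. n4.idx = 19  [d.lim * -1 + 10]
5. n5.cnt = 7  [terminal]
6. n6.lim = 10  [terminal]
7. n4.lab = false  [a.cnt > 7]
8. n8.depth = 23  [terminal]
9. n9.wid = "rk"  [terminal]
10. n10.lim = false  [terminal]
11. n7.fin = 14  [14]
12. n7.live = 23  [e.depth]
13. n7.env = "wz"  ["wz"]
14. n2.fin = 8  [d.lim * 3 + 35]
15. n2.live = -7  [S₁.live - 30]
16. n2.env = "wzx"  [S₁.env ++ "x"]
17. n11.pre = "pm"  ["pm"]
18. n11.sig = 19  [A.key + 18]
19. n11.lim = true  [A.key > 0]
20. n12.depth = 3  [terminal]
21. n11.mk = -9  [B.sig - 28]
22. n13.pre = "wzxy"  [S.env ++ "y"]
23. n13.sig = 28  [S.fin + 20]
24. n13.lim = false  [S.live > -7]
25. n14.lim = 29  [terminal]
26. n15.wid = "rw"  [terminal]
27. n17.wid = "qn"  [terminal]
28. n18.lim = false  [terminal]
29. n19.lim = false  [terminal]
30. n16.key = false  [h₀.lim == true]
31. n16.mk = 18  [18]
32. n16.tag = 9  [len(c.wid) + 7]
33. n13.mk = 0  [len(c.wid) - 2]
34. n1.lim = -7  [S.live * 3 + 14]
35. n0.fin = 10  [A.lim + 17]
36. n0.live = 3  [A.lim * 2 + 17]
37. n0.env = "xq"  ["xq"]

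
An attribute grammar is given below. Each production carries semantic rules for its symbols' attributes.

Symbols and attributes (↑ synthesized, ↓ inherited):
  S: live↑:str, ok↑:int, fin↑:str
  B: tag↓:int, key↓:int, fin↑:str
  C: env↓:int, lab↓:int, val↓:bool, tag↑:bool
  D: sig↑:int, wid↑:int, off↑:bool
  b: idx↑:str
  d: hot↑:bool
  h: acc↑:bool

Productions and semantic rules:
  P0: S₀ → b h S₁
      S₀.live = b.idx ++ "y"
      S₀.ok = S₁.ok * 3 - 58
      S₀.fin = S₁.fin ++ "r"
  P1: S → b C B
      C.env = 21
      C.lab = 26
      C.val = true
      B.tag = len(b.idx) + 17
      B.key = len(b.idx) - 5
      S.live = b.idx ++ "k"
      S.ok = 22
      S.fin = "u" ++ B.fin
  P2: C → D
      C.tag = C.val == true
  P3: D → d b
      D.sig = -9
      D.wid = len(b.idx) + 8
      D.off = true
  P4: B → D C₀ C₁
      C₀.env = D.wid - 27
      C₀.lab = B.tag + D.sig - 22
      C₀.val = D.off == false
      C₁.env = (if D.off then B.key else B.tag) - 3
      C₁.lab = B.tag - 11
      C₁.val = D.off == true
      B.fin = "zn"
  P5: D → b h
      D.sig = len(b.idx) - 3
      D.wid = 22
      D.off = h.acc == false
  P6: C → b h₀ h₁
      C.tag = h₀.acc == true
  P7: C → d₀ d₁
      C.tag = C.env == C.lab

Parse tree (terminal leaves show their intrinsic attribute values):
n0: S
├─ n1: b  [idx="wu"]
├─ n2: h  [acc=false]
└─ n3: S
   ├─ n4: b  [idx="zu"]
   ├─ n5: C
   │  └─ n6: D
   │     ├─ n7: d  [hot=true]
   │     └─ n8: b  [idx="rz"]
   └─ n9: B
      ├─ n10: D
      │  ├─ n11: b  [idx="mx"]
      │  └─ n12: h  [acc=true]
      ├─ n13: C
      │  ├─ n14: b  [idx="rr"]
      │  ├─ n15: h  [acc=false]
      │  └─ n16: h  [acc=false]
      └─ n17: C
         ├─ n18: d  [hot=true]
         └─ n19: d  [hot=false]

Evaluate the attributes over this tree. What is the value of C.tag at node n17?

1. n1.idx = "wu"  [terminal]
2. n2.acc = false  [terminal]
3. n4.idx = "zu"  [terminal]
4. n5.env = 21  [21]
5. n5.lab = 26  [26]
6. n5.val = true  [true]
7. n7.hot = true  [terminal]
8. n8.idx = "rz"  [terminal]
9. n6.sig = -9  [-9]
10. n6.wid = 10  [len(b.idx) + 8]
11. n6.off = true  [true]
12. n5.tag = true  [C.val == true]
13. n9.tag = 19  [len(b.idx) + 17]
14. n9.key = -3  [len(b.idx) - 5]
15. n11.idx = "mx"  [terminal]
16. n12.acc = true  [terminal]
17. n10.sig = -1  [len(b.idx) - 3]
18. n10.wid = 22  [22]
19. n10.off = false  [h.acc == false]
20. n13.env = -5  [D.wid - 27]
21. n13.lab = -4  [B.tag + D.sig - 22]
22. n13.val = true  [D.off == false]
23. n14.idx = "rr"  [terminal]
24. n15.acc = false  [terminal]
25. n16.acc = false  [terminal]
26. n13.tag = false  [h₀.acc == true]
27. n17.env = 16  [(if D.off then B.key else B.tag) - 3]
28. n17.lab = 8  [B.tag - 11]
29. n17.val = false  [D.off == true]
30. n18.hot = true  [terminal]
31. n19.hot = false  [terminal]
32. n17.tag = false  [C.env == C.lab]
33. n9.fin = "zn"  ["zn"]
34. n3.live = "zuk"  [b.idx ++ "k"]
35. n3.ok = 22  [22]
36. n3.fin = "uzn"  ["u" ++ B.fin]
37. n0.live = "wuy"  [b.idx ++ "y"]
38. n0.ok = 8  [S₁.ok * 3 - 58]
39. n0.fin = "uznr"  [S₁.fin ++ "r"]

false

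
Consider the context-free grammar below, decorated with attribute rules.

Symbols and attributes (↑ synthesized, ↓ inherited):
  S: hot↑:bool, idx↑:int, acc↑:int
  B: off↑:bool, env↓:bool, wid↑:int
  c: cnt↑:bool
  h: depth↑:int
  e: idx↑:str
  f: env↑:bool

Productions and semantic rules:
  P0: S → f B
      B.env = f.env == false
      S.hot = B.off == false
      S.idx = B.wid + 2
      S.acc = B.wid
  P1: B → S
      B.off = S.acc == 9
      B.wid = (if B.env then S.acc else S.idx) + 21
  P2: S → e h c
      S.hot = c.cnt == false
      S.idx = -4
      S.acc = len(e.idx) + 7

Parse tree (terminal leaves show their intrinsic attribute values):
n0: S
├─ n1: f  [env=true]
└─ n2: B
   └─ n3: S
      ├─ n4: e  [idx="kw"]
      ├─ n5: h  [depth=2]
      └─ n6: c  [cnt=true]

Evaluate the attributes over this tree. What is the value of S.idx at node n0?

1. n1.env = true  [terminal]
2. n2.env = false  [f.env == false]
3. n4.idx = "kw"  [terminal]
4. n5.depth = 2  [terminal]
5. n6.cnt = true  [terminal]
6. n3.hot = false  [c.cnt == false]
7. n3.idx = -4  [-4]
8. n3.acc = 9  [len(e.idx) + 7]
9. n2.off = true  [S.acc == 9]
10. n2.wid = 17  [(if B.env then S.acc else S.idx) + 21]
11. n0.hot = false  [B.off == false]
12. n0.idx = 19  [B.wid + 2]
13. n0.acc = 17  [B.wid]

19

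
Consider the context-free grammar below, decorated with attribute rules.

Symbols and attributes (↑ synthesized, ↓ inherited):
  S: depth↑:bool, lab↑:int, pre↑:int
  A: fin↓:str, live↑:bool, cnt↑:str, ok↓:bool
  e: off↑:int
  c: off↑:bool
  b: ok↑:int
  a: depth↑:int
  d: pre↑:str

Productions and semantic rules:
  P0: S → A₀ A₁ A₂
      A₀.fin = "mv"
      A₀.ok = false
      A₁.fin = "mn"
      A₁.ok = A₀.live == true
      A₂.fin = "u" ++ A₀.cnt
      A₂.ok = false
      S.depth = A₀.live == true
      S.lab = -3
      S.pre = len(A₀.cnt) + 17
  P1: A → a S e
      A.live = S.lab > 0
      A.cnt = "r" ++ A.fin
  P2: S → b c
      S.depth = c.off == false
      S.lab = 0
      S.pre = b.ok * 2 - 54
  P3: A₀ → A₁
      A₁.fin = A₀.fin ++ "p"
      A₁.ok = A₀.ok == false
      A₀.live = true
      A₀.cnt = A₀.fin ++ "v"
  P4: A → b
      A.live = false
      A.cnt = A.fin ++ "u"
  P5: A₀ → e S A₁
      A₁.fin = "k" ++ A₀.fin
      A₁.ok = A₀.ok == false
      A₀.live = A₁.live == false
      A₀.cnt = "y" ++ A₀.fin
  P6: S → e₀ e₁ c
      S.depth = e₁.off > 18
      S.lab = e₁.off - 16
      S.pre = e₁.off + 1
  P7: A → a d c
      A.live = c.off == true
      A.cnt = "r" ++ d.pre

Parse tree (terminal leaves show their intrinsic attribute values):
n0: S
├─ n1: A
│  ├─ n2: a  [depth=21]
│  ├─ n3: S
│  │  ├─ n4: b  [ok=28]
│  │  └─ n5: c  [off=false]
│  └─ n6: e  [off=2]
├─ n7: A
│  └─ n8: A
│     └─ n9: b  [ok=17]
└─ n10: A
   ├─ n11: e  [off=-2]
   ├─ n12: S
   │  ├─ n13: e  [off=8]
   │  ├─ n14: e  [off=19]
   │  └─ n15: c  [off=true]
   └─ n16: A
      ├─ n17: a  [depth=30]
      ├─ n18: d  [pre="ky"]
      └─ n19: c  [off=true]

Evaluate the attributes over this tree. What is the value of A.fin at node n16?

"kurmv"

1. n1.fin = "mv"  ["mv"]
2. n1.ok = false  [false]
3. n2.depth = 21  [terminal]
4. n4.ok = 28  [terminal]
5. n5.off = false  [terminal]
6. n3.depth = true  [c.off == false]
7. n3.lab = 0  [0]
8. n3.pre = 2  [b.ok * 2 - 54]
9. n6.off = 2  [terminal]
10. n1.live = false  [S.lab > 0]
11. n1.cnt = "rmv"  ["r" ++ A.fin]
12. n7.fin = "mn"  ["mn"]
13. n7.ok = false  [A₀.live == true]
14. n8.fin = "mnp"  [A₀.fin ++ "p"]
15. n8.ok = true  [A₀.ok == false]
16. n9.ok = 17  [terminal]
17. n8.live = false  [false]
18. n8.cnt = "mnpu"  [A.fin ++ "u"]
19. n7.live = true  [true]
20. n7.cnt = "mnv"  [A₀.fin ++ "v"]
21. n10.fin = "urmv"  ["u" ++ A₀.cnt]
22. n10.ok = false  [false]
23. n11.off = -2  [terminal]
24. n13.off = 8  [terminal]
25. n14.off = 19  [terminal]
26. n15.off = true  [terminal]
27. n12.depth = true  [e₁.off > 18]
28. n12.lab = 3  [e₁.off - 16]
29. n12.pre = 20  [e₁.off + 1]
30. n16.fin = "kurmv"  ["k" ++ A₀.fin]
31. n16.ok = true  [A₀.ok == false]
32. n17.depth = 30  [terminal]
33. n18.pre = "ky"  [terminal]
34. n19.off = true  [terminal]
35. n16.live = true  [c.off == true]
36. n16.cnt = "rky"  ["r" ++ d.pre]
37. n10.live = false  [A₁.live == false]
38. n10.cnt = "yurmv"  ["y" ++ A₀.fin]
39. n0.depth = false  [A₀.live == true]
40. n0.lab = -3  [-3]
41. n0.pre = 20  [len(A₀.cnt) + 17]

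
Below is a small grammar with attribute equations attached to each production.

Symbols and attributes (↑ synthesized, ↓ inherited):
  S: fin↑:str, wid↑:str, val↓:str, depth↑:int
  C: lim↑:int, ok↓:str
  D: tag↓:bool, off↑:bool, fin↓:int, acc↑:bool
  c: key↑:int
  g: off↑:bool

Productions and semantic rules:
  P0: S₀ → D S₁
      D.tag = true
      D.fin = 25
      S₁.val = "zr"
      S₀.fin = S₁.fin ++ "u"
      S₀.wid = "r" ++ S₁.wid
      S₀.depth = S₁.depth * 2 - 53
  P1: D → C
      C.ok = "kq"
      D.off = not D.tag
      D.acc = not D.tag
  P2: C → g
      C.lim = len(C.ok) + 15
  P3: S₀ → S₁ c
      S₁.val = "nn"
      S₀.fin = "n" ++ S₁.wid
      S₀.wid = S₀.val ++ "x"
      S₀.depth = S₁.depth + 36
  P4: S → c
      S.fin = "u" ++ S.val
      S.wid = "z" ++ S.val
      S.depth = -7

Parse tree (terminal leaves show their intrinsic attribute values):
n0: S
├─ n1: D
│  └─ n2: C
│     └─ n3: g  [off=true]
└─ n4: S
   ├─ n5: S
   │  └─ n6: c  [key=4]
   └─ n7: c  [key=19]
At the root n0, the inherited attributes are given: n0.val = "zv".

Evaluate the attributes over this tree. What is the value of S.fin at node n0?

"nznnu"

1. n0.val = "zv"  [given at root]
2. n1.tag = true  [true]
3. n1.fin = 25  [25]
4. n2.ok = "kq"  ["kq"]
5. n3.off = true  [terminal]
6. n2.lim = 17  [len(C.ok) + 15]
7. n1.off = false  [not D.tag]
8. n1.acc = false  [not D.tag]
9. n4.val = "zr"  ["zr"]
10. n5.val = "nn"  ["nn"]
11. n6.key = 4  [terminal]
12. n5.fin = "unn"  ["u" ++ S.val]
13. n5.wid = "znn"  ["z" ++ S.val]
14. n5.depth = -7  [-7]
15. n7.key = 19  [terminal]
16. n4.fin = "nznn"  ["n" ++ S₁.wid]
17. n4.wid = "zrx"  [S₀.val ++ "x"]
18. n4.depth = 29  [S₁.depth + 36]
19. n0.fin = "nznnu"  [S₁.fin ++ "u"]
20. n0.wid = "rzrx"  ["r" ++ S₁.wid]
21. n0.depth = 5  [S₁.depth * 2 - 53]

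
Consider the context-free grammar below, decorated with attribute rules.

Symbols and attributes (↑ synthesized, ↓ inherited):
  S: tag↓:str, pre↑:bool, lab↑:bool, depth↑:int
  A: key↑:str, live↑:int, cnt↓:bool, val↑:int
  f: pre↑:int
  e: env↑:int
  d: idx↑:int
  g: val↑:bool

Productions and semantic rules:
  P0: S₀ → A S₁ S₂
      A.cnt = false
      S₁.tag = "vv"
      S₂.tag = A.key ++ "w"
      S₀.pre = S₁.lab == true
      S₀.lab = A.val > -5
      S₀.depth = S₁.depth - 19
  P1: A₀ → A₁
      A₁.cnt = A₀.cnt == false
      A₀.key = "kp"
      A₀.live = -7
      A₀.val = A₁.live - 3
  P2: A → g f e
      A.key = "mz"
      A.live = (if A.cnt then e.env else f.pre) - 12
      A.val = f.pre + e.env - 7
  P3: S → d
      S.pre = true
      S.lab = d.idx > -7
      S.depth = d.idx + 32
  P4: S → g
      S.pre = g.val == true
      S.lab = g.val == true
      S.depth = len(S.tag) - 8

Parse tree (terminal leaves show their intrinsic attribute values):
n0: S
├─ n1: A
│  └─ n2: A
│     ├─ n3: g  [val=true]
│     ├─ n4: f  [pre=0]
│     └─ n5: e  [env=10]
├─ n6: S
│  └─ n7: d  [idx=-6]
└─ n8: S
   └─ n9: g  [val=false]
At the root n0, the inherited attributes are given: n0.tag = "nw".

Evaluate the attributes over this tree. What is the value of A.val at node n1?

-5

1. n0.tag = "nw"  [given at root]
2. n1.cnt = false  [false]
3. n2.cnt = true  [A₀.cnt == false]
4. n3.val = true  [terminal]
5. n4.pre = 0  [terminal]
6. n5.env = 10  [terminal]
7. n2.key = "mz"  ["mz"]
8. n2.live = -2  [(if A.cnt then e.env else f.pre) - 12]
9. n2.val = 3  [f.pre + e.env - 7]
10. n1.key = "kp"  ["kp"]
11. n1.live = -7  [-7]
12. n1.val = -5  [A₁.live - 3]
13. n6.tag = "vv"  ["vv"]
14. n7.idx = -6  [terminal]
15. n6.pre = true  [true]
16. n6.lab = true  [d.idx > -7]
17. n6.depth = 26  [d.idx + 32]
18. n8.tag = "kpw"  [A.key ++ "w"]
19. n9.val = false  [terminal]
20. n8.pre = false  [g.val == true]
21. n8.lab = false  [g.val == true]
22. n8.depth = -5  [len(S.tag) - 8]
23. n0.pre = true  [S₁.lab == true]
24. n0.lab = false  [A.val > -5]
25. n0.depth = 7  [S₁.depth - 19]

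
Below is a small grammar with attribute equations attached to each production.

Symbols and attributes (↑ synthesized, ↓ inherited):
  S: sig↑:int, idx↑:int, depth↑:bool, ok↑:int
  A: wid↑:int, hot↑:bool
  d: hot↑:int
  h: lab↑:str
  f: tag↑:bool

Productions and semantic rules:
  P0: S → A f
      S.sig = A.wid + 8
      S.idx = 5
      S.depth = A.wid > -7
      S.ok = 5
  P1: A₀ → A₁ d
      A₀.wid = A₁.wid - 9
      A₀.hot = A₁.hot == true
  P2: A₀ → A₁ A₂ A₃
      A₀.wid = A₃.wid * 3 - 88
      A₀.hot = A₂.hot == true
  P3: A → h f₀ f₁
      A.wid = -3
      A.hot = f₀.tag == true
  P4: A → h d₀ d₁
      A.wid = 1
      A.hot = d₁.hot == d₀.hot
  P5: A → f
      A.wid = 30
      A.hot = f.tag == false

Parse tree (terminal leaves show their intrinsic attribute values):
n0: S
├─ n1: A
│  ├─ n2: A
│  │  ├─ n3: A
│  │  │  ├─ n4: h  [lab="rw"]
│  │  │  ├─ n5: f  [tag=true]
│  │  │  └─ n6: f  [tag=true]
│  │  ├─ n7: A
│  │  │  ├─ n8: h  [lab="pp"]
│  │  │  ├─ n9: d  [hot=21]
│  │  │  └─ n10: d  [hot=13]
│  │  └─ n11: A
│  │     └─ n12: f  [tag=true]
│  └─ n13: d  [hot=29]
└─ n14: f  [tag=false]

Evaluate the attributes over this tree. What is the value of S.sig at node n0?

1. n4.lab = "rw"  [terminal]
2. n5.tag = true  [terminal]
3. n6.tag = true  [terminal]
4. n3.wid = -3  [-3]
5. n3.hot = true  [f₀.tag == true]
6. n8.lab = "pp"  [terminal]
7. n9.hot = 21  [terminal]
8. n10.hot = 13  [terminal]
9. n7.wid = 1  [1]
10. n7.hot = false  [d₁.hot == d₀.hot]
11. n12.tag = true  [terminal]
12. n11.wid = 30  [30]
13. n11.hot = false  [f.tag == false]
14. n2.wid = 2  [A₃.wid * 3 - 88]
15. n2.hot = false  [A₂.hot == true]
16. n13.hot = 29  [terminal]
17. n1.wid = -7  [A₁.wid - 9]
18. n1.hot = false  [A₁.hot == true]
19. n14.tag = false  [terminal]
20. n0.sig = 1  [A.wid + 8]
21. n0.idx = 5  [5]
22. n0.depth = false  [A.wid > -7]
23. n0.ok = 5  [5]

1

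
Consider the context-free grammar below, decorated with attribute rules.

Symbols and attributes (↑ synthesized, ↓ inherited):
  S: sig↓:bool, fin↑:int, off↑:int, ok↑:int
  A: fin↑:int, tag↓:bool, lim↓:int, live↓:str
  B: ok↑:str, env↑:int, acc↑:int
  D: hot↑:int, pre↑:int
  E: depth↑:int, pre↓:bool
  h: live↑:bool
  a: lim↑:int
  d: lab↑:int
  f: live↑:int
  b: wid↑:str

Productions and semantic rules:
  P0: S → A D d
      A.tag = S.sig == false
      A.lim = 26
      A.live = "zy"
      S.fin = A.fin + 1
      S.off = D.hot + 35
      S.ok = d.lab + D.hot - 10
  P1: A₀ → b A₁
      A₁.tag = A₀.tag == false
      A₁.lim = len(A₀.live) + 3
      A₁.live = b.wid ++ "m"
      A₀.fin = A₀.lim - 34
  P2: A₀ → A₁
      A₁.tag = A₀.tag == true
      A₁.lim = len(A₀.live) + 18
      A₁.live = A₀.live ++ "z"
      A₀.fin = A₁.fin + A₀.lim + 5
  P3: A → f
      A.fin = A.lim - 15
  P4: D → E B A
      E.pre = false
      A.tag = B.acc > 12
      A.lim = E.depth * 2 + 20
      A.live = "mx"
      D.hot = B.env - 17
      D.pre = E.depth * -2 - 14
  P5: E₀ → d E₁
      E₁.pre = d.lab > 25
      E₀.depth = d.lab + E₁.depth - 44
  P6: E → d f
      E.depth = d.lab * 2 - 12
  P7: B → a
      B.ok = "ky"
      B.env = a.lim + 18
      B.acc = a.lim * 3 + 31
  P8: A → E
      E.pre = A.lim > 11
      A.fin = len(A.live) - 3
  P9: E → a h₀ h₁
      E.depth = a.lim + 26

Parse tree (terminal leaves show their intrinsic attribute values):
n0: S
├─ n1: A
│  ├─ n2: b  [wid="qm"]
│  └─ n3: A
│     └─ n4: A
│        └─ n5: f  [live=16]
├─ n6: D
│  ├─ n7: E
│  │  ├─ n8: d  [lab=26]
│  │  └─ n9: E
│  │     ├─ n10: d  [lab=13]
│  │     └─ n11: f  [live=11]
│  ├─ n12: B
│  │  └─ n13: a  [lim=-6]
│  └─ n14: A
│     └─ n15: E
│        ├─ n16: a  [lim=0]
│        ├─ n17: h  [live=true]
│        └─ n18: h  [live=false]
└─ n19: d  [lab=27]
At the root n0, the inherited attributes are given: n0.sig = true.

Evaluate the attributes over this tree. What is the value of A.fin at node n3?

16

1. n0.sig = true  [given at root]
2. n1.tag = false  [S.sig == false]
3. n1.lim = 26  [26]
4. n1.live = "zy"  ["zy"]
5. n2.wid = "qm"  [terminal]
6. n3.tag = true  [A₀.tag == false]
7. n3.lim = 5  [len(A₀.live) + 3]
8. n3.live = "qmm"  [b.wid ++ "m"]
9. n4.tag = true  [A₀.tag == true]
10. n4.lim = 21  [len(A₀.live) + 18]
11. n4.live = "qmmz"  [A₀.live ++ "z"]
12. n5.live = 16  [terminal]
13. n4.fin = 6  [A.lim - 15]
14. n3.fin = 16  [A₁.fin + A₀.lim + 5]
15. n1.fin = -8  [A₀.lim - 34]
16. n7.pre = false  [false]
17. n8.lab = 26  [terminal]
18. n9.pre = true  [d.lab > 25]
19. n10.lab = 13  [terminal]
20. n11.live = 11  [terminal]
21. n9.depth = 14  [d.lab * 2 - 12]
22. n7.depth = -4  [d.lab + E₁.depth - 44]
23. n13.lim = -6  [terminal]
24. n12.ok = "ky"  ["ky"]
25. n12.env = 12  [a.lim + 18]
26. n12.acc = 13  [a.lim * 3 + 31]
27. n14.tag = true  [B.acc > 12]
28. n14.lim = 12  [E.depth * 2 + 20]
29. n14.live = "mx"  ["mx"]
30. n15.pre = true  [A.lim > 11]
31. n16.lim = 0  [terminal]
32. n17.live = true  [terminal]
33. n18.live = false  [terminal]
34. n15.depth = 26  [a.lim + 26]
35. n14.fin = -1  [len(A.live) - 3]
36. n6.hot = -5  [B.env - 17]
37. n6.pre = -6  [E.depth * -2 - 14]
38. n19.lab = 27  [terminal]
39. n0.fin = -7  [A.fin + 1]
40. n0.off = 30  [D.hot + 35]
41. n0.ok = 12  [d.lab + D.hot - 10]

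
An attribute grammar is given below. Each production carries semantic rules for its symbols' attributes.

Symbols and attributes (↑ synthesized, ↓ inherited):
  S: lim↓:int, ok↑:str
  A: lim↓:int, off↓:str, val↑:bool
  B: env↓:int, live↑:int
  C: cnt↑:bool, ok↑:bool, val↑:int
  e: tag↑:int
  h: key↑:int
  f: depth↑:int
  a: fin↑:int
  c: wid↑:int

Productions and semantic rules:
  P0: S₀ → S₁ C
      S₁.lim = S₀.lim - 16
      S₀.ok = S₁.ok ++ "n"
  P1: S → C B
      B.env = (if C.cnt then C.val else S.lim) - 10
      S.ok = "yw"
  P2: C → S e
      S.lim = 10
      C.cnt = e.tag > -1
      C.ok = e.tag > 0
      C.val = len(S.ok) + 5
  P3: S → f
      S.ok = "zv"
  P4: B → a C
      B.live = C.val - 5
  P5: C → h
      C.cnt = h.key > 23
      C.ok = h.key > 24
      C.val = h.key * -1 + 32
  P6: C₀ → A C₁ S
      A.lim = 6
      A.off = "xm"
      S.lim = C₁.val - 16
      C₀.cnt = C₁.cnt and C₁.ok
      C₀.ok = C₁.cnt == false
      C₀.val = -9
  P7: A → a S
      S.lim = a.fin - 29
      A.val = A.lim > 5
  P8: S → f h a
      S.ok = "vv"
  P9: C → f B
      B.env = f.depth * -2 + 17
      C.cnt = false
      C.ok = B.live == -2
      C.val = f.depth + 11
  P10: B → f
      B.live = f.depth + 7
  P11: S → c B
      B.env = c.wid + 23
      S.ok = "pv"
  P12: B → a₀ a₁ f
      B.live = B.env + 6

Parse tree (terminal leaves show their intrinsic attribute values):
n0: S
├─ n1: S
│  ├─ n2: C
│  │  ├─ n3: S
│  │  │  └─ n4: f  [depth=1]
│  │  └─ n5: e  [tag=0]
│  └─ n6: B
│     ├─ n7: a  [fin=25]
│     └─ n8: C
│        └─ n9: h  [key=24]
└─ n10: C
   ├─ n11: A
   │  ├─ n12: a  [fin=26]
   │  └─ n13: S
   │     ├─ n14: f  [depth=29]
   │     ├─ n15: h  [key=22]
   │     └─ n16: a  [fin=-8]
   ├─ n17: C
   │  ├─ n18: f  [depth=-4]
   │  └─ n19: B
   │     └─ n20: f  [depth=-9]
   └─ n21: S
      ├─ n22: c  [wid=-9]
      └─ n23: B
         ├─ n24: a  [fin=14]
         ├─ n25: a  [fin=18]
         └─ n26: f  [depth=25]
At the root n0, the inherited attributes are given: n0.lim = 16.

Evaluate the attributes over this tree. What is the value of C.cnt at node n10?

1. n0.lim = 16  [given at root]
2. n1.lim = 0  [S₀.lim - 16]
3. n3.lim = 10  [10]
4. n4.depth = 1  [terminal]
5. n3.ok = "zv"  ["zv"]
6. n5.tag = 0  [terminal]
7. n2.cnt = true  [e.tag > -1]
8. n2.ok = false  [e.tag > 0]
9. n2.val = 7  [len(S.ok) + 5]
10. n6.env = -3  [(if C.cnt then C.val else S.lim) - 10]
11. n7.fin = 25  [terminal]
12. n9.key = 24  [terminal]
13. n8.cnt = true  [h.key > 23]
14. n8.ok = false  [h.key > 24]
15. n8.val = 8  [h.key * -1 + 32]
16. n6.live = 3  [C.val - 5]
17. n1.ok = "yw"  ["yw"]
18. n11.lim = 6  [6]
19. n11.off = "xm"  ["xm"]
20. n12.fin = 26  [terminal]
21. n13.lim = -3  [a.fin - 29]
22. n14.depth = 29  [terminal]
23. n15.key = 22  [terminal]
24. n16.fin = -8  [terminal]
25. n13.ok = "vv"  ["vv"]
26. n11.val = true  [A.lim > 5]
27. n18.depth = -4  [terminal]
28. n19.env = 25  [f.depth * -2 + 17]
29. n20.depth = -9  [terminal]
30. n19.live = -2  [f.depth + 7]
31. n17.cnt = false  [false]
32. n17.ok = true  [B.live == -2]
33. n17.val = 7  [f.depth + 11]
34. n21.lim = -9  [C₁.val - 16]
35. n22.wid = -9  [terminal]
36. n23.env = 14  [c.wid + 23]
37. n24.fin = 14  [terminal]
38. n25.fin = 18  [terminal]
39. n26.depth = 25  [terminal]
40. n23.live = 20  [B.env + 6]
41. n21.ok = "pv"  ["pv"]
42. n10.cnt = false  [C₁.cnt and C₁.ok]
43. n10.ok = true  [C₁.cnt == false]
44. n10.val = -9  [-9]
45. n0.ok = "ywn"  [S₁.ok ++ "n"]

false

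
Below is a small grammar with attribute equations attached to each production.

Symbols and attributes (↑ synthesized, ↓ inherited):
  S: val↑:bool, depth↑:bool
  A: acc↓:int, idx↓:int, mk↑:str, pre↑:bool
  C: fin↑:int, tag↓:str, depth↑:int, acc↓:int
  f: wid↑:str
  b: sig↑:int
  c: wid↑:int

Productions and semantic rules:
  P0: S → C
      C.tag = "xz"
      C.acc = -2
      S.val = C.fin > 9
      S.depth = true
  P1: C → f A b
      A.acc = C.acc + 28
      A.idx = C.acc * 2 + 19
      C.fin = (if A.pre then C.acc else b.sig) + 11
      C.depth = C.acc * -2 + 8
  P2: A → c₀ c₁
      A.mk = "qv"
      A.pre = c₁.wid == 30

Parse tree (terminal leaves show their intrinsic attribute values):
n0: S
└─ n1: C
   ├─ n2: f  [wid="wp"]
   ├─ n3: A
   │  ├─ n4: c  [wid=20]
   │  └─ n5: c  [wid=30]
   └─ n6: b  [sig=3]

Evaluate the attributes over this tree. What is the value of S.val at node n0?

false

1. n1.tag = "xz"  ["xz"]
2. n1.acc = -2  [-2]
3. n2.wid = "wp"  [terminal]
4. n3.acc = 26  [C.acc + 28]
5. n3.idx = 15  [C.acc * 2 + 19]
6. n4.wid = 20  [terminal]
7. n5.wid = 30  [terminal]
8. n3.mk = "qv"  ["qv"]
9. n3.pre = true  [c₁.wid == 30]
10. n6.sig = 3  [terminal]
11. n1.fin = 9  [(if A.pre then C.acc else b.sig) + 11]
12. n1.depth = 12  [C.acc * -2 + 8]
13. n0.val = false  [C.fin > 9]
14. n0.depth = true  [true]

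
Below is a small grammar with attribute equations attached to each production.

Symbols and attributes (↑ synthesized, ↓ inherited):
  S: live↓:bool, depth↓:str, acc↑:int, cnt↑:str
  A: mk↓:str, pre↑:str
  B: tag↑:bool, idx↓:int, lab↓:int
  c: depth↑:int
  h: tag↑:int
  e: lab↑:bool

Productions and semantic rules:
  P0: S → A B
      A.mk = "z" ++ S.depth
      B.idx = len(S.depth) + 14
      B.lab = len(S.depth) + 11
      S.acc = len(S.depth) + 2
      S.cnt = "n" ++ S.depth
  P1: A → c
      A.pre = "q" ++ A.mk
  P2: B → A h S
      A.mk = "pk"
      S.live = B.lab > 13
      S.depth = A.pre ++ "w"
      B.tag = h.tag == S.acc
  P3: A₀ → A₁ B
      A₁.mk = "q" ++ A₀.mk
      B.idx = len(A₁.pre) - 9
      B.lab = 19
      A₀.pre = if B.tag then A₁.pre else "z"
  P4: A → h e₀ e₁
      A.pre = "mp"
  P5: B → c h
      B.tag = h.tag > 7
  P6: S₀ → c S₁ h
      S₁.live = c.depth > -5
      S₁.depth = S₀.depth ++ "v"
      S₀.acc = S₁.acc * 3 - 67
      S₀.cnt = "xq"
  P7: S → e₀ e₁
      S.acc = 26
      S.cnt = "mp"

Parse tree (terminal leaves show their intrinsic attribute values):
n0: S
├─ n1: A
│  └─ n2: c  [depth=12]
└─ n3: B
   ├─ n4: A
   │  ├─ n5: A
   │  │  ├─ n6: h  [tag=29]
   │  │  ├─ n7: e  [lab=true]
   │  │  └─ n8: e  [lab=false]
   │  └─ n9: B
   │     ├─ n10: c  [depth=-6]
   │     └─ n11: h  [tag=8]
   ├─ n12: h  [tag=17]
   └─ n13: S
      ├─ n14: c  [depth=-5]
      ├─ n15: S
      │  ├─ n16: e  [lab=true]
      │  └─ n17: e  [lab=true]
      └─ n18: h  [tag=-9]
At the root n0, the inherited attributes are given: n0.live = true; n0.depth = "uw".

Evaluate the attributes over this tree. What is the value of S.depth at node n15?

1. n0.live = true  [given at root]
2. n0.depth = "uw"  [given at root]
3. n1.mk = "zuw"  ["z" ++ S.depth]
4. n2.depth = 12  [terminal]
5. n1.pre = "qzuw"  ["q" ++ A.mk]
6. n3.idx = 16  [len(S.depth) + 14]
7. n3.lab = 13  [len(S.depth) + 11]
8. n4.mk = "pk"  ["pk"]
9. n5.mk = "qpk"  ["q" ++ A₀.mk]
10. n6.tag = 29  [terminal]
11. n7.lab = true  [terminal]
12. n8.lab = false  [terminal]
13. n5.pre = "mp"  ["mp"]
14. n9.idx = -7  [len(A₁.pre) - 9]
15. n9.lab = 19  [19]
16. n10.depth = -6  [terminal]
17. n11.tag = 8  [terminal]
18. n9.tag = true  [h.tag > 7]
19. n4.pre = "mp"  [if B.tag then A₁.pre else "z"]
20. n12.tag = 17  [terminal]
21. n13.live = false  [B.lab > 13]
22. n13.depth = "mpw"  [A.pre ++ "w"]
23. n14.depth = -5  [terminal]
24. n15.live = false  [c.depth > -5]
25. n15.depth = "mpwv"  [S₀.depth ++ "v"]
26. n16.lab = true  [terminal]
27. n17.lab = true  [terminal]
28. n15.acc = 26  [26]
29. n15.cnt = "mp"  ["mp"]
30. n18.tag = -9  [terminal]
31. n13.acc = 11  [S₁.acc * 3 - 67]
32. n13.cnt = "xq"  ["xq"]
33. n3.tag = false  [h.tag == S.acc]
34. n0.acc = 4  [len(S.depth) + 2]
35. n0.cnt = "nuw"  ["n" ++ S.depth]

"mpwv"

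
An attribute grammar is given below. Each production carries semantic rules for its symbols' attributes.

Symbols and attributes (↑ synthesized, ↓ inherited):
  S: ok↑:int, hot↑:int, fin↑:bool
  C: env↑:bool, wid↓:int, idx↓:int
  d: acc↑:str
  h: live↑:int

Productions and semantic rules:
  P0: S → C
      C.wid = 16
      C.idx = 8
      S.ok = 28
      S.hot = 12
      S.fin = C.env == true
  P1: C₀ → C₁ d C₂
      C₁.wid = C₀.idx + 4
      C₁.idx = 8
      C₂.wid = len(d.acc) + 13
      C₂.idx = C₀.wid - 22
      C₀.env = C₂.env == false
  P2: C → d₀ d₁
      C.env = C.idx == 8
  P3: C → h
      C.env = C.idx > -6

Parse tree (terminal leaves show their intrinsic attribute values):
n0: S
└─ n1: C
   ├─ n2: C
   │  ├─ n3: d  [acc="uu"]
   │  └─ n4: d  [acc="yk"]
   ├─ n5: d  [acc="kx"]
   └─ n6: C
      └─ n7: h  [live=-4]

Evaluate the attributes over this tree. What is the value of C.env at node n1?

true

1. n1.wid = 16  [16]
2. n1.idx = 8  [8]
3. n2.wid = 12  [C₀.idx + 4]
4. n2.idx = 8  [8]
5. n3.acc = "uu"  [terminal]
6. n4.acc = "yk"  [terminal]
7. n2.env = true  [C.idx == 8]
8. n5.acc = "kx"  [terminal]
9. n6.wid = 15  [len(d.acc) + 13]
10. n6.idx = -6  [C₀.wid - 22]
11. n7.live = -4  [terminal]
12. n6.env = false  [C.idx > -6]
13. n1.env = true  [C₂.env == false]
14. n0.ok = 28  [28]
15. n0.hot = 12  [12]
16. n0.fin = true  [C.env == true]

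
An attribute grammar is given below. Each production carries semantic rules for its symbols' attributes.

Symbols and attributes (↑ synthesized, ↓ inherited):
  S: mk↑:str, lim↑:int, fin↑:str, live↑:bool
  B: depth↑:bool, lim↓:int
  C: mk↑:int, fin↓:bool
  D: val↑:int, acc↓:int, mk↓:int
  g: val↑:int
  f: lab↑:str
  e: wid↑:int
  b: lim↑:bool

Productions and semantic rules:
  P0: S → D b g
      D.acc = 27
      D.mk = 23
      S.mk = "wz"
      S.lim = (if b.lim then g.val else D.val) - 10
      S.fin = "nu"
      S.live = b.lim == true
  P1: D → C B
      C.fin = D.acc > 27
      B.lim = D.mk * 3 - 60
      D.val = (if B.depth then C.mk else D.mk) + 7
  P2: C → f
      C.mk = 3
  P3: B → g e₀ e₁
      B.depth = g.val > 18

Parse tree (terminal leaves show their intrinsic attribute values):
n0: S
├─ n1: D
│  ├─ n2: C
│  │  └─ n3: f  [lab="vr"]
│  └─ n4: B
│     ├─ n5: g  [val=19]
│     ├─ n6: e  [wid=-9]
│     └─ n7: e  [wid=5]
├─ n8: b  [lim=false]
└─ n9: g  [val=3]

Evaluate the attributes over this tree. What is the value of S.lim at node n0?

1. n1.acc = 27  [27]
2. n1.mk = 23  [23]
3. n2.fin = false  [D.acc > 27]
4. n3.lab = "vr"  [terminal]
5. n2.mk = 3  [3]
6. n4.lim = 9  [D.mk * 3 - 60]
7. n5.val = 19  [terminal]
8. n6.wid = -9  [terminal]
9. n7.wid = 5  [terminal]
10. n4.depth = true  [g.val > 18]
11. n1.val = 10  [(if B.depth then C.mk else D.mk) + 7]
12. n8.lim = false  [terminal]
13. n9.val = 3  [terminal]
14. n0.mk = "wz"  ["wz"]
15. n0.lim = 0  [(if b.lim then g.val else D.val) - 10]
16. n0.fin = "nu"  ["nu"]
17. n0.live = false  [b.lim == true]

0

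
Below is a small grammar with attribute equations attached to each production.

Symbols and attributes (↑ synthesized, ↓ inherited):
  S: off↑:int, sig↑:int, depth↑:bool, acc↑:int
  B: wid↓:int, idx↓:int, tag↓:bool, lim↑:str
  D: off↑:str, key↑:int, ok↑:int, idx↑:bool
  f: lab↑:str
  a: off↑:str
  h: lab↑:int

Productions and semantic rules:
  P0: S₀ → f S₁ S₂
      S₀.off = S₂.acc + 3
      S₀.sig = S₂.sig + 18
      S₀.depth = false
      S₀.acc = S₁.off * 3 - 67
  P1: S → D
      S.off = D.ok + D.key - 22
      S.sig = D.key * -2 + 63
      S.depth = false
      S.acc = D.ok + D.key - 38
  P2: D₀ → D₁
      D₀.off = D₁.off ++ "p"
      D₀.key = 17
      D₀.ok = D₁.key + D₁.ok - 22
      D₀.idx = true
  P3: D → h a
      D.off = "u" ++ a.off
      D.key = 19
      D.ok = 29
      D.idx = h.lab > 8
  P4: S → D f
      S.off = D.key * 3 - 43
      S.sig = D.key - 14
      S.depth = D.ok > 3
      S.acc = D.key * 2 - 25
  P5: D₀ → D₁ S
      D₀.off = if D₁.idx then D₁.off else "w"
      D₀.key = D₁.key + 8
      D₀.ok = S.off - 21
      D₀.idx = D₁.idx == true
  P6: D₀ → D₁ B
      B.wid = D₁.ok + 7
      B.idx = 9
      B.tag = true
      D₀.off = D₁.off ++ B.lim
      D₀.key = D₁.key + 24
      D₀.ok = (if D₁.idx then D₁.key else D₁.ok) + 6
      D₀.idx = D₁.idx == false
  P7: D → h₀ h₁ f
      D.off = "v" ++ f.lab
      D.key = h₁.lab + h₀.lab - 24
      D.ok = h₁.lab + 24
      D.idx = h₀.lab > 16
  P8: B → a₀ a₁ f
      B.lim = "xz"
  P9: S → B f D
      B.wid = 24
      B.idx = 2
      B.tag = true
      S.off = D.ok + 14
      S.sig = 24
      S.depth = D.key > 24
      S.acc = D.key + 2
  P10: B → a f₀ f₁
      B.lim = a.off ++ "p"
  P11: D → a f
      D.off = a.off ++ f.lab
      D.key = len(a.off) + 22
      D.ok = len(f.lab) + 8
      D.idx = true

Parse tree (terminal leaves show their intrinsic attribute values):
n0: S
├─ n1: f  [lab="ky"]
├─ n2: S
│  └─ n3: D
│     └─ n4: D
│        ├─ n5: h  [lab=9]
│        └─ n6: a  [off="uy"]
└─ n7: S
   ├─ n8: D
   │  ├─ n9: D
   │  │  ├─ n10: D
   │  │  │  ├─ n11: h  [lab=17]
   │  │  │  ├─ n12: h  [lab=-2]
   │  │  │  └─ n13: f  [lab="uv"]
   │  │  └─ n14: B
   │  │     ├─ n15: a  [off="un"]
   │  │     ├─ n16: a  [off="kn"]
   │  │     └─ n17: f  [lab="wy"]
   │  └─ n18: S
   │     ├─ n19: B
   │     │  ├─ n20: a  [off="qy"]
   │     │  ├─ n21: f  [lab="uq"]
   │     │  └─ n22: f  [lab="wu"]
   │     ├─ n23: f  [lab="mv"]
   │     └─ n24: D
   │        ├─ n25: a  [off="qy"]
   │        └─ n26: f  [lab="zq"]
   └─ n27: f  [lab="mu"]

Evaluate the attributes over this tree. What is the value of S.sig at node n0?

1. n1.lab = "ky"  [terminal]
2. n5.lab = 9  [terminal]
3. n6.off = "uy"  [terminal]
4. n4.off = "uuy"  ["u" ++ a.off]
5. n4.key = 19  [19]
6. n4.ok = 29  [29]
7. n4.idx = true  [h.lab > 8]
8. n3.off = "uuyp"  [D₁.off ++ "p"]
9. n3.key = 17  [17]
10. n3.ok = 26  [D₁.key + D₁.ok - 22]
11. n3.idx = true  [true]
12. n2.off = 21  [D.ok + D.key - 22]
13. n2.sig = 29  [D.key * -2 + 63]
14. n2.depth = false  [false]
15. n2.acc = 5  [D.ok + D.key - 38]
16. n11.lab = 17  [terminal]
17. n12.lab = -2  [terminal]
18. n13.lab = "uv"  [terminal]
19. n10.off = "vuv"  ["v" ++ f.lab]
20. n10.key = -9  [h₁.lab + h₀.lab - 24]
21. n10.ok = 22  [h₁.lab + 24]
22. n10.idx = true  [h₀.lab > 16]
23. n14.wid = 29  [D₁.ok + 7]
24. n14.idx = 9  [9]
25. n14.tag = true  [true]
26. n15.off = "un"  [terminal]
27. n16.off = "kn"  [terminal]
28. n17.lab = "wy"  [terminal]
29. n14.lim = "xz"  ["xz"]
30. n9.off = "vuvxz"  [D₁.off ++ B.lim]
31. n9.key = 15  [D₁.key + 24]
32. n9.ok = -3  [(if D₁.idx then D₁.key else D₁.ok) + 6]
33. n9.idx = false  [D₁.idx == false]
34. n19.wid = 24  [24]
35. n19.idx = 2  [2]
36. n19.tag = true  [true]
37. n20.off = "qy"  [terminal]
38. n21.lab = "uq"  [terminal]
39. n22.lab = "wu"  [terminal]
40. n19.lim = "qyp"  [a.off ++ "p"]
41. n23.lab = "mv"  [terminal]
42. n25.off = "qy"  [terminal]
43. n26.lab = "zq"  [terminal]
44. n24.off = "qyzq"  [a.off ++ f.lab]
45. n24.key = 24  [len(a.off) + 22]
46. n24.ok = 10  [len(f.lab) + 8]
47. n24.idx = true  [true]
48. n18.off = 24  [D.ok + 14]
49. n18.sig = 24  [24]
50. n18.depth = false  [D.key > 24]
51. n18.acc = 26  [D.key + 2]
52. n8.off = "w"  [if D₁.idx then D₁.off else "w"]
53. n8.key = 23  [D₁.key + 8]
54. n8.ok = 3  [S.off - 21]
55. n8.idx = false  [D₁.idx == true]
56. n27.lab = "mu"  [terminal]
57. n7.off = 26  [D.key * 3 - 43]
58. n7.sig = 9  [D.key - 14]
59. n7.depth = false  [D.ok > 3]
60. n7.acc = 21  [D.key * 2 - 25]
61. n0.off = 24  [S₂.acc + 3]
62. n0.sig = 27  [S₂.sig + 18]
63. n0.depth = false  [false]
64. n0.acc = -4  [S₁.off * 3 - 67]

27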